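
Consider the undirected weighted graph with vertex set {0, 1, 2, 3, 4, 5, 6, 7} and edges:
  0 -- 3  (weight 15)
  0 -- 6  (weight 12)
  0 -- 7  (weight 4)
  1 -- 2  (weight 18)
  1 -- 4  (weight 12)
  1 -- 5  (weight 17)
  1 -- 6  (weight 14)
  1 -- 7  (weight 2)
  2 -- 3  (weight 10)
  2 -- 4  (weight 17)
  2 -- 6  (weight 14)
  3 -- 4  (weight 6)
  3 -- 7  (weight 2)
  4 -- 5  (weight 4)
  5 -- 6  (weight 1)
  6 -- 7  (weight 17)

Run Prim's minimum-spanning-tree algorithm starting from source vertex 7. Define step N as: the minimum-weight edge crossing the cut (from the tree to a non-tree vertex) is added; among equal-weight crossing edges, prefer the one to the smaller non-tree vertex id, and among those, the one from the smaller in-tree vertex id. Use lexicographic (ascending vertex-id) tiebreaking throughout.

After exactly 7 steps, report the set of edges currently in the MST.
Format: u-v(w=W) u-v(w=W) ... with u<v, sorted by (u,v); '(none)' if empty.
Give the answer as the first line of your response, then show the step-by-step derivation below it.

0-7(w=4) 1-7(w=2) 2-3(w=10) 3-4(w=6) 3-7(w=2) 4-5(w=4) 5-6(w=1)

step 1: add edge 1-7 (w=2); MST = {1-7(w=2)}
step 2: add edge 3-7 (w=2); MST = {1-7(w=2) 3-7(w=2)}
step 3: add edge 0-7 (w=4); MST = {0-7(w=4) 1-7(w=2) 3-7(w=2)}
step 4: add edge 3-4 (w=6); MST = {0-7(w=4) 1-7(w=2) 3-4(w=6) 3-7(w=2)}
step 5: add edge 4-5 (w=4); MST = {0-7(w=4) 1-7(w=2) 3-4(w=6) 3-7(w=2) 4-5(w=4)}
step 6: add edge 5-6 (w=1); MST = {0-7(w=4) 1-7(w=2) 3-4(w=6) 3-7(w=2) 4-5(w=4) 5-6(w=1)}
step 7: add edge 2-3 (w=10); MST = {0-7(w=4) 1-7(w=2) 2-3(w=10) 3-4(w=6) 3-7(w=2) 4-5(w=4) 5-6(w=1)}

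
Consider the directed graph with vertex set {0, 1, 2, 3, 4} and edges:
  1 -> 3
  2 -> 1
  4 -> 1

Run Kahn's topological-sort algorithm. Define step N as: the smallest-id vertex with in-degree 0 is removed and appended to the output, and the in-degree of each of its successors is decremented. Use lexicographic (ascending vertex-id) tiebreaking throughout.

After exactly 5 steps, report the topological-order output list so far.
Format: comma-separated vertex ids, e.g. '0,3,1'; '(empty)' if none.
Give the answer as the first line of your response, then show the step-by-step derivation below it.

0,2,4,1,3

step 1: output 0; order=[0]; indeg=(0,2,0,1,0)
step 2: output 2; order=[0,2]; indeg=(0,1,0,1,0)
step 3: output 4; order=[0,2,4]; indeg=(0,0,0,1,0)
step 4: output 1; order=[0,2,4,1]; indeg=(0,0,0,0,0)
step 5: output 3; order=[0,2,4,1,3]; indeg=(0,0,0,0,0)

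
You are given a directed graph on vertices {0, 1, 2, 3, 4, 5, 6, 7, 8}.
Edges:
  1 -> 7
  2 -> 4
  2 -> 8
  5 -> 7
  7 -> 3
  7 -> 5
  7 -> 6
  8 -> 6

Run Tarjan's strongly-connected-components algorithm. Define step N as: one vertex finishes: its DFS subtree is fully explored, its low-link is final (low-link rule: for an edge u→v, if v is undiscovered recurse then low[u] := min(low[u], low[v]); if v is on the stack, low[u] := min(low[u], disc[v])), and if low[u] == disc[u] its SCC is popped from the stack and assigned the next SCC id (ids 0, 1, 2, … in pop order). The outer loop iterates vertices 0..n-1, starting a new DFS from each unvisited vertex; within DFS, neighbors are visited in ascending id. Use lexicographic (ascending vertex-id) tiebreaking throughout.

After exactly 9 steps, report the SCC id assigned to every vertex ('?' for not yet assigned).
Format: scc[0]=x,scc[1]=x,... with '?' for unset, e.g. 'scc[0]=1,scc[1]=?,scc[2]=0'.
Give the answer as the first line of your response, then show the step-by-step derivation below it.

scc[0]=0,scc[1]=4,scc[2]=7,scc[3]=1,scc[4]=5,scc[5]=3,scc[6]=2,scc[7]=3,scc[8]=6

step 1: low=(low[0]=0,low[1]=?,low[2]=?,low[3]=?,low[4]=?,low[5]=?,low[6]=?,low[7]=?,low[8]=?); scc=(scc[0]=0,scc[1]=?,scc[2]=?,scc[3]=?,scc[4]=?,scc[5]=?,scc[6]=?,scc[7]=?,scc[8]=?)
step 2: low=(low[0]=0,low[1]=1,low[2]=?,low[3]=3,low[4]=?,low[5]=?,low[6]=?,low[7]=2,low[8]=?); scc=(scc[0]=0,scc[1]=?,scc[2]=?,scc[3]=1,scc[4]=?,scc[5]=?,scc[6]=?,scc[7]=?,scc[8]=?)
step 3: low=(low[0]=0,low[1]=1,low[2]=?,low[3]=3,low[4]=?,low[5]=2,low[6]=?,low[7]=2,low[8]=?); scc=(scc[0]=0,scc[1]=?,scc[2]=?,scc[3]=1,scc[4]=?,scc[5]=?,scc[6]=?,scc[7]=?,scc[8]=?)
step 4: low=(low[0]=0,low[1]=1,low[2]=?,low[3]=3,low[4]=?,low[5]=2,low[6]=5,low[7]=2,low[8]=?); scc=(scc[0]=0,scc[1]=?,scc[2]=?,scc[3]=1,scc[4]=?,scc[5]=?,scc[6]=2,scc[7]=?,scc[8]=?)
step 5: low=(low[0]=0,low[1]=1,low[2]=?,low[3]=3,low[4]=?,low[5]=2,low[6]=5,low[7]=2,low[8]=?); scc=(scc[0]=0,scc[1]=?,scc[2]=?,scc[3]=1,scc[4]=?,scc[5]=3,scc[6]=2,scc[7]=3,scc[8]=?)
step 6: low=(low[0]=0,low[1]=1,low[2]=?,low[3]=3,low[4]=?,low[5]=2,low[6]=5,low[7]=2,low[8]=?); scc=(scc[0]=0,scc[1]=4,scc[2]=?,scc[3]=1,scc[4]=?,scc[5]=3,scc[6]=2,scc[7]=3,scc[8]=?)
step 7: low=(low[0]=0,low[1]=1,low[2]=6,low[3]=3,low[4]=7,low[5]=2,low[6]=5,low[7]=2,low[8]=?); scc=(scc[0]=0,scc[1]=4,scc[2]=?,scc[3]=1,scc[4]=5,scc[5]=3,scc[6]=2,scc[7]=3,scc[8]=?)
step 8: low=(low[0]=0,low[1]=1,low[2]=6,low[3]=3,low[4]=7,low[5]=2,low[6]=5,low[7]=2,low[8]=8); scc=(scc[0]=0,scc[1]=4,scc[2]=?,scc[3]=1,scc[4]=5,scc[5]=3,scc[6]=2,scc[7]=3,scc[8]=6)
step 9: low=(low[0]=0,low[1]=1,low[2]=6,low[3]=3,low[4]=7,low[5]=2,low[6]=5,low[7]=2,low[8]=8); scc=(scc[0]=0,scc[1]=4,scc[2]=7,scc[3]=1,scc[4]=5,scc[5]=3,scc[6]=2,scc[7]=3,scc[8]=6)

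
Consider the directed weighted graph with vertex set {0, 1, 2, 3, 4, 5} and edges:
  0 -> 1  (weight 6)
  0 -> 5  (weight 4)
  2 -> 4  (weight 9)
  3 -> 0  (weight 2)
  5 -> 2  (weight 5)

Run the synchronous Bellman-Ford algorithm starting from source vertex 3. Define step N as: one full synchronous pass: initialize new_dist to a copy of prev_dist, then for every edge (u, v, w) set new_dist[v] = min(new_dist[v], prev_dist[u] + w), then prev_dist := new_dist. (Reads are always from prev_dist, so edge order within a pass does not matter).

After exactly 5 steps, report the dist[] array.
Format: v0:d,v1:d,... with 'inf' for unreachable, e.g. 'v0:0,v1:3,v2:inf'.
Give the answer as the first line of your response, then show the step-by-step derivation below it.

v0:2,v1:8,v2:11,v3:0,v4:20,v5:6

step 1: dist = v0:2,v1:inf,v2:inf,v3:0,v4:inf,v5:inf
step 2: dist = v0:2,v1:8,v2:inf,v3:0,v4:inf,v5:6
step 3: dist = v0:2,v1:8,v2:11,v3:0,v4:inf,v5:6
step 4: dist = v0:2,v1:8,v2:11,v3:0,v4:20,v5:6
step 5: dist = v0:2,v1:8,v2:11,v3:0,v4:20,v5:6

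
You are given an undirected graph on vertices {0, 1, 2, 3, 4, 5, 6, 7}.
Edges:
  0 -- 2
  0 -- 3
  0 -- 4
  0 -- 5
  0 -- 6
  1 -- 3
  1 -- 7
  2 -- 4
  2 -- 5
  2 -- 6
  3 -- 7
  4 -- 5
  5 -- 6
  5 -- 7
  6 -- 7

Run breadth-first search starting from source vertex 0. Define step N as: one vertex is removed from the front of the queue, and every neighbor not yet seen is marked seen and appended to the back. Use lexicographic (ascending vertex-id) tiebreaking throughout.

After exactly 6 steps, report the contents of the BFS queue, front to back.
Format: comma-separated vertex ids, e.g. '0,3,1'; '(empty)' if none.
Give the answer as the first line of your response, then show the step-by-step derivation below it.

1,7

step 1: dequeue 0; queue=[2,3,4,5,6]; order=0
step 2: dequeue 2; queue=[3,4,5,6]; order=0,2
step 3: dequeue 3; queue=[4,5,6,1,7]; order=0,2,3
step 4: dequeue 4; queue=[5,6,1,7]; order=0,2,3,4
step 5: dequeue 5; queue=[6,1,7]; order=0,2,3,4,5
step 6: dequeue 6; queue=[1,7]; order=0,2,3,4,5,6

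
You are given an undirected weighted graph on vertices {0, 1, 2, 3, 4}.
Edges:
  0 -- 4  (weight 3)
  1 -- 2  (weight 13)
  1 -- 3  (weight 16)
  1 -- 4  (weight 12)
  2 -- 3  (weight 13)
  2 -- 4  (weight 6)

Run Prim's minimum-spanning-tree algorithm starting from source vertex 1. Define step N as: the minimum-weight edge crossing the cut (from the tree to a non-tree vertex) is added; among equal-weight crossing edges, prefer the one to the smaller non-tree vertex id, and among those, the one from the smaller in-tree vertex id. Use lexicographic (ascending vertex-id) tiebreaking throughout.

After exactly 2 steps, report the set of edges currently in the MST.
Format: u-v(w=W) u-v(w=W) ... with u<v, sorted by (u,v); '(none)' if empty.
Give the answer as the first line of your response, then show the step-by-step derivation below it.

0-4(w=3) 1-4(w=12)

step 1: add edge 1-4 (w=12); MST = {1-4(w=12)}
step 2: add edge 0-4 (w=3); MST = {0-4(w=3) 1-4(w=12)}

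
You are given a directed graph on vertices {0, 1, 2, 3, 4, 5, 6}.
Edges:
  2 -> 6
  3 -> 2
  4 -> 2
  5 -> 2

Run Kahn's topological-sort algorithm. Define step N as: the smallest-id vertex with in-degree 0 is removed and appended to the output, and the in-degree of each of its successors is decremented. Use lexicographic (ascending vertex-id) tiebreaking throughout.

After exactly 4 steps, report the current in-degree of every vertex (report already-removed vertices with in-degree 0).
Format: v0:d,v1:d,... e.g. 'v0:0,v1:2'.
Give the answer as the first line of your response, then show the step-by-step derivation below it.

v0:0,v1:0,v2:1,v3:0,v4:0,v5:0,v6:1

step 1: output 0; order=[0]; indeg=(0,0,3,0,0,0,1)
step 2: output 1; order=[0,1]; indeg=(0,0,3,0,0,0,1)
step 3: output 3; order=[0,1,3]; indeg=(0,0,2,0,0,0,1)
step 4: output 4; order=[0,1,3,4]; indeg=(0,0,1,0,0,0,1)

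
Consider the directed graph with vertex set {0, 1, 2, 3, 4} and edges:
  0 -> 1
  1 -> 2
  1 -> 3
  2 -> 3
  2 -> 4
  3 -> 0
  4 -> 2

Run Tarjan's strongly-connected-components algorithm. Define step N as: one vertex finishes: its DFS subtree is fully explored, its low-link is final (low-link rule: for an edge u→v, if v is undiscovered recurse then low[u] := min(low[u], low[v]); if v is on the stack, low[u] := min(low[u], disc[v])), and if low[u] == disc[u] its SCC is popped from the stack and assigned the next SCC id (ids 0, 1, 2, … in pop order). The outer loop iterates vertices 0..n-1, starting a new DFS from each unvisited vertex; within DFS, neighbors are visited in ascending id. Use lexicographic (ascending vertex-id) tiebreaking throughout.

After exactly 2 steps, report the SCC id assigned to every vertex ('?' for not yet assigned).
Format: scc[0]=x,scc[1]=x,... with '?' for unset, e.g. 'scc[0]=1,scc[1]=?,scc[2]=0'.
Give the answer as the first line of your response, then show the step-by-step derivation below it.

scc[0]=?,scc[1]=?,scc[2]=?,scc[3]=?,scc[4]=?

step 1: low=(low[0]=0,low[1]=1,low[2]=2,low[3]=0,low[4]=?); scc=(scc[0]=?,scc[1]=?,scc[2]=?,scc[3]=?,scc[4]=?)
step 2: low=(low[0]=0,low[1]=1,low[2]=0,low[3]=0,low[4]=2); scc=(scc[0]=?,scc[1]=?,scc[2]=?,scc[3]=?,scc[4]=?)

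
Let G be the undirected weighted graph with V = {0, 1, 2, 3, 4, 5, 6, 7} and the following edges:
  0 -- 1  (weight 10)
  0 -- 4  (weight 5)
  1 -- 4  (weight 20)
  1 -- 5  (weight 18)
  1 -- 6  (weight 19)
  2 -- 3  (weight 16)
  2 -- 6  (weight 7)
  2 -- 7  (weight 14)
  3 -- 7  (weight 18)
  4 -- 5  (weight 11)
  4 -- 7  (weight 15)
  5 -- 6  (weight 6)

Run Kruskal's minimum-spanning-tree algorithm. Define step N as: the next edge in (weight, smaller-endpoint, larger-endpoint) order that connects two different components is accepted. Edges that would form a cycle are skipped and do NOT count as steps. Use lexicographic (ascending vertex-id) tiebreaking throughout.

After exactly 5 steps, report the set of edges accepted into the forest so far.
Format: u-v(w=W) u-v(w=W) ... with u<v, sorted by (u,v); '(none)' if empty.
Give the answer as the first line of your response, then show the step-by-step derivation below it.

0-1(w=10) 0-4(w=5) 2-6(w=7) 4-5(w=11) 5-6(w=6)

step 1: add edge 0-4 (w=5); MST = {0-4(w=5)}
step 2: add edge 5-6 (w=6); MST = {0-4(w=5) 5-6(w=6)}
step 3: add edge 2-6 (w=7); MST = {0-4(w=5) 2-6(w=7) 5-6(w=6)}
step 4: add edge 0-1 (w=10); MST = {0-1(w=10) 0-4(w=5) 2-6(w=7) 5-6(w=6)}
step 5: add edge 4-5 (w=11); MST = {0-1(w=10) 0-4(w=5) 2-6(w=7) 4-5(w=11) 5-6(w=6)}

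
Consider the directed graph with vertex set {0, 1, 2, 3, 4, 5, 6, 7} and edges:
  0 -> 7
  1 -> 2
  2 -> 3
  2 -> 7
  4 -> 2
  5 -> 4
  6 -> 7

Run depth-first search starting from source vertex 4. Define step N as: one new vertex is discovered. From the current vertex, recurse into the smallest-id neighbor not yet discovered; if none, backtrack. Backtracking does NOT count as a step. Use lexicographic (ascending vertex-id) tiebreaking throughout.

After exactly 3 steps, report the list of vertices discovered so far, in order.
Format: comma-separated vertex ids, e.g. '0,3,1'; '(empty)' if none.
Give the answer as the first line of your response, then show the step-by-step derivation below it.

4,2,3

step 1: discover 4; path=4; order=4
step 2: discover 2; path=4>2; order=4,2
step 3: discover 3; path=4>2>3; order=4,2,3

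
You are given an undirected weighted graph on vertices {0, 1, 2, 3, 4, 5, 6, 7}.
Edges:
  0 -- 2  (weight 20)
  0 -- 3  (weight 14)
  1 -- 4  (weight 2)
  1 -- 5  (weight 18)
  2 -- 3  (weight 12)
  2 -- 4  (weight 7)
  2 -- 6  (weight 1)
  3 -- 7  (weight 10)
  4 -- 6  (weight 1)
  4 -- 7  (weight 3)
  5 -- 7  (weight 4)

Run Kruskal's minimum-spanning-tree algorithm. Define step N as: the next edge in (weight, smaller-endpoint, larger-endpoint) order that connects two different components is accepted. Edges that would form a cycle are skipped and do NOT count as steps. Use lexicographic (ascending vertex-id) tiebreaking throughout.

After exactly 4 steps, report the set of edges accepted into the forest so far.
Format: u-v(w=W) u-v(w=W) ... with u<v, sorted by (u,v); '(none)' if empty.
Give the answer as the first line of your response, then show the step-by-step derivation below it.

1-4(w=2) 2-6(w=1) 4-6(w=1) 4-7(w=3)

step 1: add edge 2-6 (w=1); MST = {2-6(w=1)}
step 2: add edge 4-6 (w=1); MST = {2-6(w=1) 4-6(w=1)}
step 3: add edge 1-4 (w=2); MST = {1-4(w=2) 2-6(w=1) 4-6(w=1)}
step 4: add edge 4-7 (w=3); MST = {1-4(w=2) 2-6(w=1) 4-6(w=1) 4-7(w=3)}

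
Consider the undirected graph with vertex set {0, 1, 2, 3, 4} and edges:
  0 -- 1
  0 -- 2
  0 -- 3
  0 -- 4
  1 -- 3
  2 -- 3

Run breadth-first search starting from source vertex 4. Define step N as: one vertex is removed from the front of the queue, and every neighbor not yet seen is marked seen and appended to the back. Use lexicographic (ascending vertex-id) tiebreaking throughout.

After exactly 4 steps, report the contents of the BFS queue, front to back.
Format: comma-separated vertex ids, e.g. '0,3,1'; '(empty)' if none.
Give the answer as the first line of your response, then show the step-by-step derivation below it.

3

step 1: dequeue 4; queue=[0]; order=4
step 2: dequeue 0; queue=[1,2,3]; order=4,0
step 3: dequeue 1; queue=[2,3]; order=4,0,1
step 4: dequeue 2; queue=[3]; order=4,0,1,2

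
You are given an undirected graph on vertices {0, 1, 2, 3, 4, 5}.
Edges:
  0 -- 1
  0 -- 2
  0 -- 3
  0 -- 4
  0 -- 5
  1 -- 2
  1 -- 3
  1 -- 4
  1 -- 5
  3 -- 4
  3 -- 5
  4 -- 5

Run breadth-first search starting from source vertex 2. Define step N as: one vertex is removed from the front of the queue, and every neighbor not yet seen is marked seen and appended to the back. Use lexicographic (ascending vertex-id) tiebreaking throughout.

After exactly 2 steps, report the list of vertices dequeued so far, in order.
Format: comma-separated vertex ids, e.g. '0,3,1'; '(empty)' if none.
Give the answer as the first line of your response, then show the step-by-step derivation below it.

2,0

step 1: dequeue 2; queue=[0,1]; order=2
step 2: dequeue 0; queue=[1,3,4,5]; order=2,0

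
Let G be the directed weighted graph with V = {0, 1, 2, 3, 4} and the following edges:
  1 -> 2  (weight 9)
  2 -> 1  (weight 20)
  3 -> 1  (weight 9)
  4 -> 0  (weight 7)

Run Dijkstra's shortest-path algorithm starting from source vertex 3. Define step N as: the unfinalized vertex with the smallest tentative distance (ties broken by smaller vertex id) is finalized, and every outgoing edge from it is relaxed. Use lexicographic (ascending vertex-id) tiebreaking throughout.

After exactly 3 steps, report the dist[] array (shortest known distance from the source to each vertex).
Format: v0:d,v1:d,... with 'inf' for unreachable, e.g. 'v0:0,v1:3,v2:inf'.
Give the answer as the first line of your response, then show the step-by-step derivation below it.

v0:inf,v1:9,v2:18,v3:0,v4:inf

step 1: dist = v0:inf,v1:9,v2:inf,v3:0,v4:inf
step 2: dist = v0:inf,v1:9,v2:18,v3:0,v4:inf
step 3: dist = v0:inf,v1:9,v2:18,v3:0,v4:inf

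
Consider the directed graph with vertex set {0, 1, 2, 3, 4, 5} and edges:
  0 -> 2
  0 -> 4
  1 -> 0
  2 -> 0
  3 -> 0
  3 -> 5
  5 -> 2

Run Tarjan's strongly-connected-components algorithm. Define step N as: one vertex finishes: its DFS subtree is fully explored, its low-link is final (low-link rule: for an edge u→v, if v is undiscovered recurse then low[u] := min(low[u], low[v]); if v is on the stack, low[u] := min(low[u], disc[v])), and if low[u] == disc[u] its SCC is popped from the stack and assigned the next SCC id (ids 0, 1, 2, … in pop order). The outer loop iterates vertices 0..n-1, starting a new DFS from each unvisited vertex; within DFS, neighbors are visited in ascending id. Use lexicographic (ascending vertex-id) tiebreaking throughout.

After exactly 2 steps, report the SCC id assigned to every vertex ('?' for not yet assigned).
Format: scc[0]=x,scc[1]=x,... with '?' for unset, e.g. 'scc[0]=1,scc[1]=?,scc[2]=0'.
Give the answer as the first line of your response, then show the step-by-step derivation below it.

scc[0]=?,scc[1]=?,scc[2]=?,scc[3]=?,scc[4]=0,scc[5]=?

step 1: low=(low[0]=0,low[1]=?,low[2]=0,low[3]=?,low[4]=?,low[5]=?); scc=(scc[0]=?,scc[1]=?,scc[2]=?,scc[3]=?,scc[4]=?,scc[5]=?)
step 2: low=(low[0]=0,low[1]=?,low[2]=0,low[3]=?,low[4]=2,low[5]=?); scc=(scc[0]=?,scc[1]=?,scc[2]=?,scc[3]=?,scc[4]=0,scc[5]=?)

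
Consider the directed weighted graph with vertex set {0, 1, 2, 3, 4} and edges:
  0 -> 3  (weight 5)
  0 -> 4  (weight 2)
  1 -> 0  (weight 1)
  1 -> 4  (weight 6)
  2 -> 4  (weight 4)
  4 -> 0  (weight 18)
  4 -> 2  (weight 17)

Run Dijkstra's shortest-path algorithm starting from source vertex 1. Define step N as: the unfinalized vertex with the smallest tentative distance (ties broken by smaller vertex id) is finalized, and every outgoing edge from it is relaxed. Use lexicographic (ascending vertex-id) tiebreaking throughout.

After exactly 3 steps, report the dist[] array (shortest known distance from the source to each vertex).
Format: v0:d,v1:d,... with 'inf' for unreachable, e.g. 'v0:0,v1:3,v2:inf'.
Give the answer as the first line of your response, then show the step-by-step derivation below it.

v0:1,v1:0,v2:20,v3:6,v4:3

step 1: dist = v0:1,v1:0,v2:inf,v3:inf,v4:6
step 2: dist = v0:1,v1:0,v2:inf,v3:6,v4:3
step 3: dist = v0:1,v1:0,v2:20,v3:6,v4:3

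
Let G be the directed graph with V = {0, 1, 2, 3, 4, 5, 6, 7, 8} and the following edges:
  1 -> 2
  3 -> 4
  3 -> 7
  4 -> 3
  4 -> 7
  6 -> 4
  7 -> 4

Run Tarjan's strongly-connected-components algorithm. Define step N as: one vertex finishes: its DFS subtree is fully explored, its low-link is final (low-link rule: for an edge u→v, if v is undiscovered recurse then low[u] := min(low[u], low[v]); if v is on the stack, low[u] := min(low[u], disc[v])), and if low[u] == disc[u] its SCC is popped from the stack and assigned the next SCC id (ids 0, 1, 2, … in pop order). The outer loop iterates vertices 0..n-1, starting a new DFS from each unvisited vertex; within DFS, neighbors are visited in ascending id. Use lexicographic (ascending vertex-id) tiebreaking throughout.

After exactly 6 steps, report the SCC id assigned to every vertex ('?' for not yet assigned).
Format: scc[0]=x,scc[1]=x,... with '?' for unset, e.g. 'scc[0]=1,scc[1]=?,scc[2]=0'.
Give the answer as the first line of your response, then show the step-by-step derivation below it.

scc[0]=0,scc[1]=2,scc[2]=1,scc[3]=3,scc[4]=3,scc[5]=?,scc[6]=?,scc[7]=3,scc[8]=?

step 1: low=(low[0]=0,low[1]=?,low[2]=?,low[3]=?,low[4]=?,low[5]=?,low[6]=?,low[7]=?,low[8]=?); scc=(scc[0]=0,scc[1]=?,scc[2]=?,scc[3]=?,scc[4]=?,scc[5]=?,scc[6]=?,scc[7]=?,scc[8]=?)
step 2: low=(low[0]=0,low[1]=1,low[2]=2,low[3]=?,low[4]=?,low[5]=?,low[6]=?,low[7]=?,low[8]=?); scc=(scc[0]=0,scc[1]=?,scc[2]=1,scc[3]=?,scc[4]=?,scc[5]=?,scc[6]=?,scc[7]=?,scc[8]=?)
step 3: low=(low[0]=0,low[1]=1,low[2]=2,low[3]=?,low[4]=?,low[5]=?,low[6]=?,low[7]=?,low[8]=?); scc=(scc[0]=0,scc[1]=2,scc[2]=1,scc[3]=?,scc[4]=?,scc[5]=?,scc[6]=?,scc[7]=?,scc[8]=?)
step 4: low=(low[0]=0,low[1]=1,low[2]=2,low[3]=3,low[4]=3,low[5]=?,low[6]=?,low[7]=4,low[8]=?); scc=(scc[0]=0,scc[1]=2,scc[2]=1,scc[3]=?,scc[4]=?,scc[5]=?,scc[6]=?,scc[7]=?,scc[8]=?)
step 5: low=(low[0]=0,low[1]=1,low[2]=2,low[3]=3,low[4]=3,low[5]=?,low[6]=?,low[7]=4,low[8]=?); scc=(scc[0]=0,scc[1]=2,scc[2]=1,scc[3]=?,scc[4]=?,scc[5]=?,scc[6]=?,scc[7]=?,scc[8]=?)
step 6: low=(low[0]=0,low[1]=1,low[2]=2,low[3]=3,low[4]=3,low[5]=?,low[6]=?,low[7]=4,low[8]=?); scc=(scc[0]=0,scc[1]=2,scc[2]=1,scc[3]=3,scc[4]=3,scc[5]=?,scc[6]=?,scc[7]=3,scc[8]=?)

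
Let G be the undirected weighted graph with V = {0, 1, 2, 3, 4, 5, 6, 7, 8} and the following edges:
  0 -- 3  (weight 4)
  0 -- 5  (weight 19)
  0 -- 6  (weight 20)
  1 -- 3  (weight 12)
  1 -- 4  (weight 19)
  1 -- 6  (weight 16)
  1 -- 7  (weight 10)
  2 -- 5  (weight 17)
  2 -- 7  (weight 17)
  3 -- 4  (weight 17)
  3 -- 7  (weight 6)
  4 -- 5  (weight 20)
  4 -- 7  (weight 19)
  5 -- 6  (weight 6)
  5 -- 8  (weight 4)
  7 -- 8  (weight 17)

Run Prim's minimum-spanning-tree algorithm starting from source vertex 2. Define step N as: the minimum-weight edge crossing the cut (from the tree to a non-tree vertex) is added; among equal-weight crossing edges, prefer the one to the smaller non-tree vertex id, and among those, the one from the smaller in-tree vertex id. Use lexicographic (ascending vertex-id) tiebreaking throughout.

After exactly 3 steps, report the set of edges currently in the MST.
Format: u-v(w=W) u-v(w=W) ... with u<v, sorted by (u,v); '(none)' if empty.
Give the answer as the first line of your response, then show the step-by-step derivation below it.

2-5(w=17) 5-6(w=6) 5-8(w=4)

step 1: add edge 2-5 (w=17); MST = {2-5(w=17)}
step 2: add edge 5-8 (w=4); MST = {2-5(w=17) 5-8(w=4)}
step 3: add edge 5-6 (w=6); MST = {2-5(w=17) 5-6(w=6) 5-8(w=4)}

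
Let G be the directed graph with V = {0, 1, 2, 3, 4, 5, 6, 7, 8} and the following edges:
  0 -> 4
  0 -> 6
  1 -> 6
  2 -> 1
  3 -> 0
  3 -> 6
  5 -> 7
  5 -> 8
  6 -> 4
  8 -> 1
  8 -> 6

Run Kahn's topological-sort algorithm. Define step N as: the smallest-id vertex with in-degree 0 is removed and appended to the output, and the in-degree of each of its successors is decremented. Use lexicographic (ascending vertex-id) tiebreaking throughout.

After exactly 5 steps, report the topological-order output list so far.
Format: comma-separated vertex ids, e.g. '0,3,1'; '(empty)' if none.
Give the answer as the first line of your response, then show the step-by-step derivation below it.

2,3,0,5,7

step 1: output 2; order=[2]; indeg=(1,1,0,0,2,0,4,1,1)
step 2: output 3; order=[2,3]; indeg=(0,1,0,0,2,0,3,1,1)
step 3: output 0; order=[2,3,0]; indeg=(0,1,0,0,1,0,2,1,1)
step 4: output 5; order=[2,3,0,5]; indeg=(0,1,0,0,1,0,2,0,0)
step 5: output 7; order=[2,3,0,5,7]; indeg=(0,1,0,0,1,0,2,0,0)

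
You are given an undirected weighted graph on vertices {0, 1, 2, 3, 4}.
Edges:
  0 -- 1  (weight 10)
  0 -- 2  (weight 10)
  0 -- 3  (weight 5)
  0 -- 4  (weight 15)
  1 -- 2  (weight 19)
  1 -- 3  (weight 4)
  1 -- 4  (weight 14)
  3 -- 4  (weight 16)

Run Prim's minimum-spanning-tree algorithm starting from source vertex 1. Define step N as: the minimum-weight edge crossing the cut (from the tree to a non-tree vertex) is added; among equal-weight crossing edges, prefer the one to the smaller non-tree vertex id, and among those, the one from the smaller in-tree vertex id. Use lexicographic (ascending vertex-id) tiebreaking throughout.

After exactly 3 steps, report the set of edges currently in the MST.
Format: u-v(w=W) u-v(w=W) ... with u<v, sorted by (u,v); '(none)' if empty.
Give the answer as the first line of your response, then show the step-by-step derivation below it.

0-2(w=10) 0-3(w=5) 1-3(w=4)

step 1: add edge 1-3 (w=4); MST = {1-3(w=4)}
step 2: add edge 0-3 (w=5); MST = {0-3(w=5) 1-3(w=4)}
step 3: add edge 0-2 (w=10); MST = {0-2(w=10) 0-3(w=5) 1-3(w=4)}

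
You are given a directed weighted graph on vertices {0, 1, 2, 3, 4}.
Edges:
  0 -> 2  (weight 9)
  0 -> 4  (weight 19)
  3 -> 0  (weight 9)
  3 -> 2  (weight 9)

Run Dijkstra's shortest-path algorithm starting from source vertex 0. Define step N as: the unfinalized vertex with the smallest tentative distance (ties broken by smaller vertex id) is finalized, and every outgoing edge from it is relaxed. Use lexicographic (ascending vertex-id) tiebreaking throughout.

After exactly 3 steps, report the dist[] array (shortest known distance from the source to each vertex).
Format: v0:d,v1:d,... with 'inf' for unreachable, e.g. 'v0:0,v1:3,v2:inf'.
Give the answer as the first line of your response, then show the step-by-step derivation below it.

v0:0,v1:inf,v2:9,v3:inf,v4:19

step 1: dist = v0:0,v1:inf,v2:9,v3:inf,v4:19
step 2: dist = v0:0,v1:inf,v2:9,v3:inf,v4:19
step 3: dist = v0:0,v1:inf,v2:9,v3:inf,v4:19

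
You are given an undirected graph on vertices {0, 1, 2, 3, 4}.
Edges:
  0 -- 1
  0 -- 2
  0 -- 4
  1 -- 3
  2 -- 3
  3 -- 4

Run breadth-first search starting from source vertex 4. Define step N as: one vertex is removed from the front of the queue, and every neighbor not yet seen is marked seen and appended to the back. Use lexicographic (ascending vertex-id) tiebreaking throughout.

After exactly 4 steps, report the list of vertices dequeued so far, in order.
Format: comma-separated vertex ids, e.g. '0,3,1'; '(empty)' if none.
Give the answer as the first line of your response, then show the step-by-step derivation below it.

4,0,3,1

step 1: dequeue 4; queue=[0,3]; order=4
step 2: dequeue 0; queue=[3,1,2]; order=4,0
step 3: dequeue 3; queue=[1,2]; order=4,0,3
step 4: dequeue 1; queue=[2]; order=4,0,3,1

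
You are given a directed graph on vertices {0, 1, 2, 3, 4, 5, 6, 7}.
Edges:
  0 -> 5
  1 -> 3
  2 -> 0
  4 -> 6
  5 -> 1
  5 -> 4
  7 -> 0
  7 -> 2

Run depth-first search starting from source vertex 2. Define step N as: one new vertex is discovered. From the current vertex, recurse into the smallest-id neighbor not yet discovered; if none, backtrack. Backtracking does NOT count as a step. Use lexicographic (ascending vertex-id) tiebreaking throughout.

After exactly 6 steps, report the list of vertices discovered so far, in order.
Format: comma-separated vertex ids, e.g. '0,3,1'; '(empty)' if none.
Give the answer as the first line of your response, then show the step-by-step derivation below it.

2,0,5,1,3,4

step 1: discover 2; path=2; order=2
step 2: discover 0; path=2>0; order=2,0
step 3: discover 5; path=2>0>5; order=2,0,5
step 4: discover 1; path=2>0>5>1; order=2,0,5,1
step 5: discover 3; path=2>0>5>1>3; order=2,0,5,1,3
step 6: discover 4; path=2>0>5>4; order=2,0,5,1,3,4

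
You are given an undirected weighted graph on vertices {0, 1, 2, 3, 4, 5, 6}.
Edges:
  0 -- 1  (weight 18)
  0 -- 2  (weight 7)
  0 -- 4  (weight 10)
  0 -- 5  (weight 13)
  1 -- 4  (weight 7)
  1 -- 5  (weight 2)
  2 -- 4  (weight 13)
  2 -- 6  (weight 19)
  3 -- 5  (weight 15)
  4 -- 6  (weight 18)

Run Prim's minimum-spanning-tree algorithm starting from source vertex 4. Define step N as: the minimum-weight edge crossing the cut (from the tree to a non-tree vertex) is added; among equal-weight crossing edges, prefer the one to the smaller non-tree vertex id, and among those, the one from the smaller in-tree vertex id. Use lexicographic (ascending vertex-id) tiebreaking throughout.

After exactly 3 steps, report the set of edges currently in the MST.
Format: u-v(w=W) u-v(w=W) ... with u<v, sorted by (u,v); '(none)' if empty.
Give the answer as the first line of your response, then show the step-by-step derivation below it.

0-4(w=10) 1-4(w=7) 1-5(w=2)

step 1: add edge 1-4 (w=7); MST = {1-4(w=7)}
step 2: add edge 1-5 (w=2); MST = {1-4(w=7) 1-5(w=2)}
step 3: add edge 0-4 (w=10); MST = {0-4(w=10) 1-4(w=7) 1-5(w=2)}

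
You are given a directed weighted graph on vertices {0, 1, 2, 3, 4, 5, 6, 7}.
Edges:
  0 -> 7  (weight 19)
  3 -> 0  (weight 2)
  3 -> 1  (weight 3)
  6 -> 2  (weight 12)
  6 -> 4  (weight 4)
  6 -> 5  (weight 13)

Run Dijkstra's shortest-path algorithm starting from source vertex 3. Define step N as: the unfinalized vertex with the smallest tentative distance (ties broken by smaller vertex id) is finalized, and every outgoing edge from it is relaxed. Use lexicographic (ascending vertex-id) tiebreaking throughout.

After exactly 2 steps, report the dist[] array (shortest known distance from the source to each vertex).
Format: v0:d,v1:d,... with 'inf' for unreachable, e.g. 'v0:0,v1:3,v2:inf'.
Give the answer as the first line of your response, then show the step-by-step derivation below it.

v0:2,v1:3,v2:inf,v3:0,v4:inf,v5:inf,v6:inf,v7:21

step 1: dist = v0:2,v1:3,v2:inf,v3:0,v4:inf,v5:inf,v6:inf,v7:inf
step 2: dist = v0:2,v1:3,v2:inf,v3:0,v4:inf,v5:inf,v6:inf,v7:21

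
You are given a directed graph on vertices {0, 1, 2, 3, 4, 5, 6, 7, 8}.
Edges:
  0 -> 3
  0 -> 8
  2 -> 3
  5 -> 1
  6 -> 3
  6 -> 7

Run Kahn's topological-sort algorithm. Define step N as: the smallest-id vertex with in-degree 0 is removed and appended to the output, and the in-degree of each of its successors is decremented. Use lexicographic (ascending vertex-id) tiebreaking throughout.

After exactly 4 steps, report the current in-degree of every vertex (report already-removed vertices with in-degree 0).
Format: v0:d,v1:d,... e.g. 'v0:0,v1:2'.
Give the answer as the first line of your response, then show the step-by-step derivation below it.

v0:0,v1:0,v2:0,v3:1,v4:0,v5:0,v6:0,v7:1,v8:0

step 1: output 0; order=[0]; indeg=(0,1,0,2,0,0,0,1,0)
step 2: output 2; order=[0,2]; indeg=(0,1,0,1,0,0,0,1,0)
step 3: output 4; order=[0,2,4]; indeg=(0,1,0,1,0,0,0,1,0)
step 4: output 5; order=[0,2,4,5]; indeg=(0,0,0,1,0,0,0,1,0)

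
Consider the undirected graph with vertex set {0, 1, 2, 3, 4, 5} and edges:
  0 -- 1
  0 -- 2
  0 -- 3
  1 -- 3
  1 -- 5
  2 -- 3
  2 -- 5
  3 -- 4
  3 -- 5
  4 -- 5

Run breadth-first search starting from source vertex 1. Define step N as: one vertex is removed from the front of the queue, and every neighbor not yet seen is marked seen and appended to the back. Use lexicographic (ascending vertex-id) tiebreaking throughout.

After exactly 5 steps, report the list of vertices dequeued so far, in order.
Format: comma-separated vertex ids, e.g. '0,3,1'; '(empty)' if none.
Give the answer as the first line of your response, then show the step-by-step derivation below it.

1,0,3,5,2

step 1: dequeue 1; queue=[0,3,5]; order=1
step 2: dequeue 0; queue=[3,5,2]; order=1,0
step 3: dequeue 3; queue=[5,2,4]; order=1,0,3
step 4: dequeue 5; queue=[2,4]; order=1,0,3,5
step 5: dequeue 2; queue=[4]; order=1,0,3,5,2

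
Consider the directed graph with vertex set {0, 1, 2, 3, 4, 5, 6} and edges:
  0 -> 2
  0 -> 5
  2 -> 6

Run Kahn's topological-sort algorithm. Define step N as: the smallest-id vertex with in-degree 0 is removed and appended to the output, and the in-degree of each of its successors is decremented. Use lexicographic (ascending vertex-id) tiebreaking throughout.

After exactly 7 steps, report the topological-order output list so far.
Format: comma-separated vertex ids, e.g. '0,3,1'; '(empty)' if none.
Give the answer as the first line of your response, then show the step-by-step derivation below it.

0,1,2,3,4,5,6

step 1: output 0; order=[0]; indeg=(0,0,0,0,0,0,1)
step 2: output 1; order=[0,1]; indeg=(0,0,0,0,0,0,1)
step 3: output 2; order=[0,1,2]; indeg=(0,0,0,0,0,0,0)
step 4: output 3; order=[0,1,2,3]; indeg=(0,0,0,0,0,0,0)
step 5: output 4; order=[0,1,2,3,4]; indeg=(0,0,0,0,0,0,0)
step 6: output 5; order=[0,1,2,3,4,5]; indeg=(0,0,0,0,0,0,0)
step 7: output 6; order=[0,1,2,3,4,5,6]; indeg=(0,0,0,0,0,0,0)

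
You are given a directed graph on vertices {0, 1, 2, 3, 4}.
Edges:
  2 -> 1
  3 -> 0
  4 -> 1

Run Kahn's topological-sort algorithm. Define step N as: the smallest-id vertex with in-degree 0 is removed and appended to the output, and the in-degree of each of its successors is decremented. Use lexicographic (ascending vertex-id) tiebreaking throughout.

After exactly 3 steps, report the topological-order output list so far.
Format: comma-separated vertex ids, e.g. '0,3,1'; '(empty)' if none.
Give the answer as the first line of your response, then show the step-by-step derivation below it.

2,3,0

step 1: output 2; order=[2]; indeg=(1,1,0,0,0)
step 2: output 3; order=[2,3]; indeg=(0,1,0,0,0)
step 3: output 0; order=[2,3,0]; indeg=(0,1,0,0,0)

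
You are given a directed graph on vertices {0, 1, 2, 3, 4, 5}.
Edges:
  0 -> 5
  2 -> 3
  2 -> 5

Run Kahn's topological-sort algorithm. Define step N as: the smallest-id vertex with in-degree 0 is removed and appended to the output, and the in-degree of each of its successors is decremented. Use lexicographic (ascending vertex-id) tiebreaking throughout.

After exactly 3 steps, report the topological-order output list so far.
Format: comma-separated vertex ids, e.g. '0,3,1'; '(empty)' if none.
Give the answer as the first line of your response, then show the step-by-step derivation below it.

0,1,2

step 1: output 0; order=[0]; indeg=(0,0,0,1,0,1)
step 2: output 1; order=[0,1]; indeg=(0,0,0,1,0,1)
step 3: output 2; order=[0,1,2]; indeg=(0,0,0,0,0,0)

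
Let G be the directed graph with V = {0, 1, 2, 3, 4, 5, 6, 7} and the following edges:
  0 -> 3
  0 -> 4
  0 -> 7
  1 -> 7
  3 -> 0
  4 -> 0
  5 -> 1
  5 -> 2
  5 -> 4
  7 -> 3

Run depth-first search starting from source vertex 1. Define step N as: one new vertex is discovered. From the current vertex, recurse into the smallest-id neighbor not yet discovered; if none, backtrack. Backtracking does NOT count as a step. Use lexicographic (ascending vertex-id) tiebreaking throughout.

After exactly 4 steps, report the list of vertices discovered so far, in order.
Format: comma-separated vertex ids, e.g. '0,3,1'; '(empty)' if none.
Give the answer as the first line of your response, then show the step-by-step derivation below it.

1,7,3,0

step 1: discover 1; path=1; order=1
step 2: discover 7; path=1>7; order=1,7
step 3: discover 3; path=1>7>3; order=1,7,3
step 4: discover 0; path=1>7>3>0; order=1,7,3,0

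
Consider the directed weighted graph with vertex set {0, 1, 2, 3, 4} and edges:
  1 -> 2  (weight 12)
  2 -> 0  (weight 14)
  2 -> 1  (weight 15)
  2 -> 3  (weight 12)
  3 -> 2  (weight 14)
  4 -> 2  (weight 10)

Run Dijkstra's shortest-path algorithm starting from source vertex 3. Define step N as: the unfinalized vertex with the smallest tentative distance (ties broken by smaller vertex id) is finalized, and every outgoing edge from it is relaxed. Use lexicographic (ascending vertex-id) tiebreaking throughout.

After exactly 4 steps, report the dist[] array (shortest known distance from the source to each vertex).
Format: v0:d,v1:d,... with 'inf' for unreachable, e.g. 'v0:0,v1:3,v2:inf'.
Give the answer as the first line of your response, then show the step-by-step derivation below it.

v0:28,v1:29,v2:14,v3:0,v4:inf

step 1: dist = v0:inf,v1:inf,v2:14,v3:0,v4:inf
step 2: dist = v0:28,v1:29,v2:14,v3:0,v4:inf
step 3: dist = v0:28,v1:29,v2:14,v3:0,v4:inf
step 4: dist = v0:28,v1:29,v2:14,v3:0,v4:inf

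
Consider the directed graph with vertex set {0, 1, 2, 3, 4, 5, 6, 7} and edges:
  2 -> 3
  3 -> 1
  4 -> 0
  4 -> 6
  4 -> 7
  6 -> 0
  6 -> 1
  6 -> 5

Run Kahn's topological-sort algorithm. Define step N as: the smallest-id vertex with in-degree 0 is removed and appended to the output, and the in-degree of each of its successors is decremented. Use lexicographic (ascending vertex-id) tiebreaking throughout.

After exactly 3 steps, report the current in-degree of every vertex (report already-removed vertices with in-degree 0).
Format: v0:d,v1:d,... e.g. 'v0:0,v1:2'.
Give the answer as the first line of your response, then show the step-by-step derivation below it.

v0:1,v1:1,v2:0,v3:0,v4:0,v5:1,v6:0,v7:0

step 1: output 2; order=[2]; indeg=(2,2,0,0,0,1,1,1)
step 2: output 3; order=[2,3]; indeg=(2,1,0,0,0,1,1,1)
step 3: output 4; order=[2,3,4]; indeg=(1,1,0,0,0,1,0,0)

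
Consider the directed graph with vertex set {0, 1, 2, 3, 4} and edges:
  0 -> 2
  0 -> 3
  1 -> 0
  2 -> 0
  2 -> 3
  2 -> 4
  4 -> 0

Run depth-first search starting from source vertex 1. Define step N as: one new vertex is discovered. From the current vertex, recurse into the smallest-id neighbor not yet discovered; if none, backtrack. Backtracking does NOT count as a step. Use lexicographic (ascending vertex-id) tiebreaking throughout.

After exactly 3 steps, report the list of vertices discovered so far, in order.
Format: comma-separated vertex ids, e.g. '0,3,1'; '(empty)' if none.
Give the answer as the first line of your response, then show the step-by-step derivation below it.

1,0,2

step 1: discover 1; path=1; order=1
step 2: discover 0; path=1>0; order=1,0
step 3: discover 2; path=1>0>2; order=1,0,2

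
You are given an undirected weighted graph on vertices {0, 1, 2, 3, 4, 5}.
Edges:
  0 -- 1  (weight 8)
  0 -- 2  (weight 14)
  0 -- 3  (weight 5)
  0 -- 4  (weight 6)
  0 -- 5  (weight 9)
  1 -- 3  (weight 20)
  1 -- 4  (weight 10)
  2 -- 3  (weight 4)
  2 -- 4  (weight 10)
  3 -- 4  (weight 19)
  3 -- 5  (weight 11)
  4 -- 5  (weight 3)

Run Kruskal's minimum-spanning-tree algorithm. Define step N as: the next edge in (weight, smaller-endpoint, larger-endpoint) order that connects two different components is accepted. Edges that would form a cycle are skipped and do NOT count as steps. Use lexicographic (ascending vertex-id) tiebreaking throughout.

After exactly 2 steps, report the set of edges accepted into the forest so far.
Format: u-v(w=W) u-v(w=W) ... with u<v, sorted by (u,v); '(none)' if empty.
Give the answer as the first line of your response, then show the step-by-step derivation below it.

2-3(w=4) 4-5(w=3)

step 1: add edge 4-5 (w=3); MST = {4-5(w=3)}
step 2: add edge 2-3 (w=4); MST = {2-3(w=4) 4-5(w=3)}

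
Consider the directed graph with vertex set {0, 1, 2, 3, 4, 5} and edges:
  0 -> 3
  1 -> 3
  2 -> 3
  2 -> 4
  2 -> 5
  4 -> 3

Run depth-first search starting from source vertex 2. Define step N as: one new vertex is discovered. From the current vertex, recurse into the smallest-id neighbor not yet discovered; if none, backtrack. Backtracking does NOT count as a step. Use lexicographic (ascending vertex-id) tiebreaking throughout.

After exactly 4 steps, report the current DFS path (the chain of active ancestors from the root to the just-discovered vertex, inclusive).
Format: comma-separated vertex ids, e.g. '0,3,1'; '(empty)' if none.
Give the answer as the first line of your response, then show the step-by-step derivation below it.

2,5

step 1: discover 2; path=2; order=2
step 2: discover 3; path=2>3; order=2,3
step 3: discover 4; path=2>4; order=2,3,4
step 4: discover 5; path=2>5; order=2,3,4,5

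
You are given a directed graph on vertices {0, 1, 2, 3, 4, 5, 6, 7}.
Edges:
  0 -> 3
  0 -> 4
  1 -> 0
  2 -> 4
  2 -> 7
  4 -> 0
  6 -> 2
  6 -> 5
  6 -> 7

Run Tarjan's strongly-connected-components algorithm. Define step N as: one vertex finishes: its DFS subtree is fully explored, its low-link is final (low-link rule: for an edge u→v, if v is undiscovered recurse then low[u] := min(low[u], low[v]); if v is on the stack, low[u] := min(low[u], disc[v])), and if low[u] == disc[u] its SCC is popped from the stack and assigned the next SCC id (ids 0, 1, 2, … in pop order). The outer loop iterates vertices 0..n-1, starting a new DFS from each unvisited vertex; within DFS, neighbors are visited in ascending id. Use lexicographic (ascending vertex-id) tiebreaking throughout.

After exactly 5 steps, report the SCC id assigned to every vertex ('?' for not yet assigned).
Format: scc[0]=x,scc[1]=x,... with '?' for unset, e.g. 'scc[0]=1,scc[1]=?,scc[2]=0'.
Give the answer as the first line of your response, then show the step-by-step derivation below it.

scc[0]=1,scc[1]=2,scc[2]=?,scc[3]=0,scc[4]=1,scc[5]=?,scc[6]=?,scc[7]=3

step 1: low=(low[0]=0,low[1]=?,low[2]=?,low[3]=1,low[4]=?,low[5]=?,low[6]=?,low[7]=?); scc=(scc[0]=?,scc[1]=?,scc[2]=?,scc[3]=0,scc[4]=?,scc[5]=?,scc[6]=?,scc[7]=?)
step 2: low=(low[0]=0,low[1]=?,low[2]=?,low[3]=1,low[4]=0,low[5]=?,low[6]=?,low[7]=?); scc=(scc[0]=?,scc[1]=?,scc[2]=?,scc[3]=0,scc[4]=?,scc[5]=?,scc[6]=?,scc[7]=?)
step 3: low=(low[0]=0,low[1]=?,low[2]=?,low[3]=1,low[4]=0,low[5]=?,low[6]=?,low[7]=?); scc=(scc[0]=1,scc[1]=?,scc[2]=?,scc[3]=0,scc[4]=1,scc[5]=?,scc[6]=?,scc[7]=?)
step 4: low=(low[0]=0,low[1]=3,low[2]=?,low[3]=1,low[4]=0,low[5]=?,low[6]=?,low[7]=?); scc=(scc[0]=1,scc[1]=2,scc[2]=?,scc[3]=0,scc[4]=1,scc[5]=?,scc[6]=?,scc[7]=?)
step 5: low=(low[0]=0,low[1]=3,low[2]=4,low[3]=1,low[4]=0,low[5]=?,low[6]=?,low[7]=5); scc=(scc[0]=1,scc[1]=2,scc[2]=?,scc[3]=0,scc[4]=1,scc[5]=?,scc[6]=?,scc[7]=3)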